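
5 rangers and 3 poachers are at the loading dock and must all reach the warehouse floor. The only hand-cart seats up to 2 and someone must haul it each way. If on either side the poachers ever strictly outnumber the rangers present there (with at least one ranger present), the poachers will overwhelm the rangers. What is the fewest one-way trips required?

13

Counting alone: each trip to the warehouse floor takes at most 2 across and each return brings at least 1 back, so after t trips out (and t−1 returns) at most 2t − (t−1) of the 8 are across; that first reaches 8 at t = 7, so at least 13 crossings are needed.
The plan below uses exactly 13 crossings, so it is optimal:
1. 2 poachers → the warehouse floor.  (the loading dock: 5R 1P; the warehouse floor: 0R 2P)
2. 1 poacher ← the loading dock.  (the loading dock: 5R 2P; the warehouse floor: 0R 1P)
3. 2 poachers → the warehouse floor.  (the loading dock: 5R 0P; the warehouse floor: 0R 3P)
4. 1 poacher ← the loading dock.  (the loading dock: 5R 1P; the warehouse floor: 0R 2P)
5. 2 rangers → the warehouse floor.  (the loading dock: 3R 1P; the warehouse floor: 2R 2P)
6. 1 poacher ← the loading dock.  (the loading dock: 3R 2P; the warehouse floor: 2R 1P)
7. 1 ranger and 1 poacher → the warehouse floor.  (the loading dock: 2R 1P; the warehouse floor: 3R 2P)
8. 1 poacher ← the loading dock.  (the loading dock: 2R 2P; the warehouse floor: 3R 1P)
9. 2 poachers → the warehouse floor.  (the loading dock: 2R 0P; the warehouse floor: 3R 3P)
10. 1 poacher ← the loading dock.  (the loading dock: 2R 1P; the warehouse floor: 3R 2P)
11. 1 ranger and 1 poacher → the warehouse floor.  (the loading dock: 1R 0P; the warehouse floor: 4R 3P)
12. 1 poacher ← the loading dock.  (the loading dock: 1R 1P; the warehouse floor: 4R 2P)
13. 1 ranger and 1 poacher → the warehouse floor.  (the loading dock: 0R 0P; the warehouse floor: 5R 3P)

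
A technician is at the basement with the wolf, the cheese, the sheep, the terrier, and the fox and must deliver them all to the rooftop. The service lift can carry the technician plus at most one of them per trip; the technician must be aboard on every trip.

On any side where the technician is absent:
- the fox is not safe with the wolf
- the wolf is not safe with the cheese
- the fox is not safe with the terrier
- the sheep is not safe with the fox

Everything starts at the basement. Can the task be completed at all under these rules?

No

Whatever the first load, the items left behind include a forbidden pair without the technician. No opening move is safe, so no plan exists.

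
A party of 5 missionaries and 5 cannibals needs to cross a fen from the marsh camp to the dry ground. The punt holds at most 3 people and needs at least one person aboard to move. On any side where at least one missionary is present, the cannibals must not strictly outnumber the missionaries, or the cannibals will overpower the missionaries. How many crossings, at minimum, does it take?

11

Counting alone: each trip to the dry ground takes at most 3 across and each return brings at least 1 back, so after t trips out (and t−1 returns) at most 3t − (t−1) of the 10 are across; that first reaches 10 at t = 5, so at least 9 crossings are needed.
The safety rule pushes this higher. Following every safe sequence of crossings, the most of the 10 that can be at the dry ground as the punt arrives there on crossing 9 is 9 — never all 10.
So no plan with fewer than 11 crossings exists, and this one achieves 11:
1. 2 cannibals → the dry ground.  (the marsh camp: 5M 3C; the dry ground: 0M 2C)
2. 1 cannibal ← the marsh camp.  (the marsh camp: 5M 4C; the dry ground: 0M 1C)
3. 3 cannibals → the dry ground.  (the marsh camp: 5M 1C; the dry ground: 0M 4C)
4. 1 cannibal ← the marsh camp.  (the marsh camp: 5M 2C; the dry ground: 0M 3C)
5. 3 missionaries → the dry ground.  (the marsh camp: 2M 2C; the dry ground: 3M 3C)
6. 1 missionary and 1 cannibal ← the marsh camp.  (the marsh camp: 3M 3C; the dry ground: 2M 2C)
7. 3 missionaries → the dry ground.  (the marsh camp: 0M 3C; the dry ground: 5M 2C)
8. 1 cannibal ← the marsh camp.  (the marsh camp: 0M 4C; the dry ground: 5M 1C)
9. 2 cannibals → the dry ground.  (the marsh camp: 0M 2C; the dry ground: 5M 3C)
10. 1 cannibal ← the marsh camp.  (the marsh camp: 0M 3C; the dry ground: 5M 2C)
11. 3 cannibals → the dry ground.  (the marsh camp: 0M 0C; the dry ground: 5M 5C)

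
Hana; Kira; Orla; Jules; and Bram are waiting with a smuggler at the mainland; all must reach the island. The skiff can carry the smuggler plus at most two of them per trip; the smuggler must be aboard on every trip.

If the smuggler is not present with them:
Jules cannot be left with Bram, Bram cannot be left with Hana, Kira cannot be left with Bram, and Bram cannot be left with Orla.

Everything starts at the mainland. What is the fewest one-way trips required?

Counting alone: the smuggler can take at most 2 across per trip to the island, so moving all 5 needs at least 3 loaded trips out, with a return between consecutive ones — at least 5 crossings.
The safety rule pushes this higher. Following every safe sequence of crossings, the most of the 5 that can be at the island as the skiff arrives there on crossing 5 is 4 — never all 5.
So no plan with fewer than 7 crossings exists, and this one achieves 7:
1. Smuggler goes to the island with Bram.  [the mainland: Hana, Jules, Kira, Orla | the island: Bram]
2. Smuggler goes back to the mainland alone.  [the mainland: Hana, Jules, Kira, Orla | the island: Bram]
3. Smuggler goes to the island with Hana and Kira.  [the mainland: Jules, Orla | the island: Bram, Hana, Kira]
4. Smuggler goes back to the mainland with Bram.  [the mainland: Bram, Jules, Orla | the island: Hana, Kira]
5. Smuggler goes to the island with Jules and Orla.  [the mainland: Bram | the island: Hana, Jules, Kira, Orla]
6. Smuggler goes back to the mainland alone.  [the mainland: Bram | the island: Hana, Jules, Kira, Orla]
7. Smuggler goes to the island with Bram.  [the mainland: — | the island: Bram, Hana, Jules, Kira, Orla]

7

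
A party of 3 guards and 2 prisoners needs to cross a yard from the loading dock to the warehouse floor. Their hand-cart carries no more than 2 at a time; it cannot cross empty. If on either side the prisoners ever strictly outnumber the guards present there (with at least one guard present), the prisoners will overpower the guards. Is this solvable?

1. 2 prisoners → the warehouse floor.  (the loading dock: 3G 0P; the warehouse floor: 0G 2P)
2. 1 prisoner ← the loading dock.  (the loading dock: 3G 1P; the warehouse floor: 0G 1P)
3. 2 guards → the warehouse floor.  (the loading dock: 1G 1P; the warehouse floor: 2G 1P)
4. 1 guard ← the loading dock.  (the loading dock: 2G 1P; the warehouse floor: 1G 1P)
5. 1 guard and 1 prisoner → the warehouse floor.  (the loading dock: 1G 0P; the warehouse floor: 2G 2P)
6. 1 prisoner ← the loading dock.  (the loading dock: 1G 1P; the warehouse floor: 2G 1P)
7. 1 guard and 1 prisoner → the warehouse floor.  (the loading dock: 0G 0P; the warehouse floor: 3G 2P)

Yes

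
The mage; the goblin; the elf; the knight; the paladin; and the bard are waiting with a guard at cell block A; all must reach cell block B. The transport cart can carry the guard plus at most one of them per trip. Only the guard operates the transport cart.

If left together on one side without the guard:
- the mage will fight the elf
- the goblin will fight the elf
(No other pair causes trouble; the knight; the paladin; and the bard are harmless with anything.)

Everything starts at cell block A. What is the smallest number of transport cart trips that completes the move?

13

Counting alone: the guard can take at most 1 across per trip to cell block B, so moving all 6 needs at least 6 loaded trips out, with a return between consecutive ones — at least 11 crossings.
The safety rule pushes this higher. Following every safe sequence of crossings, the most of the 6 that can be at cell block B as the transport cart arrives there on crossing 11 is 5 — never all 6.
So no plan with fewer than 13 crossings exists, and this one achieves 13:
1. Guard goes to cell block B with the elf.  [cell block A: the bard, the goblin, the knight, the mage, the paladin | cell block B: the elf]
2. Guard goes back to cell block A alone.  [cell block A: the bard, the goblin, the knight, the mage, the paladin | cell block B: the elf]
3. Guard goes to cell block B with the mage.  [cell block A: the bard, the goblin, the knight, the paladin | cell block B: the elf, the mage]
4. Guard goes back to cell block A with the elf.  [cell block A: the bard, the elf, the goblin, the knight, the paladin | cell block B: the mage]
5. Guard goes to cell block B with the goblin.  [cell block A: the bard, the elf, the knight, the paladin | cell block B: the goblin, the mage]
6. Guard goes back to cell block A alone.  [cell block A: the bard, the elf, the knight, the paladin | cell block B: the goblin, the mage]
7. Guard goes to cell block B with the knight.  [cell block A: the bard, the elf, the paladin | cell block B: the goblin, the knight, the mage]
8. Guard goes back to cell block A alone.  [cell block A: the bard, the elf, the paladin | cell block B: the goblin, the knight, the mage]
9. Guard goes to cell block B with the paladin.  [cell block A: the bard, the elf | cell block B: the goblin, the knight, the mage, the paladin]
10. Guard goes back to cell block A alone.  [cell block A: the bard, the elf | cell block B: the goblin, the knight, the mage, the paladin]
11. Guard goes to cell block B with the bard.  [cell block A: the elf | cell block B: the bard, the goblin, the knight, the mage, the paladin]
12. Guard goes back to cell block A alone.  [cell block A: the elf | cell block B: the bard, the goblin, the knight, the mage, the paladin]
13. Guard goes to cell block B with the elf.  [cell block A: — | cell block B: the bard, the elf, the goblin, the knight, the mage, the paladin]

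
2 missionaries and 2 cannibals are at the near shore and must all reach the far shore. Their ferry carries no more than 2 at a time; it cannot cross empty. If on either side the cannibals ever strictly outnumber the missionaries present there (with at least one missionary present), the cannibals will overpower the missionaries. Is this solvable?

1. 2 cannibals → the far shore.  (the near shore: 2M 0C; the far shore: 0M 2C)
2. 1 cannibal ← the near shore.  (the near shore: 2M 1C; the far shore: 0M 1C)
3. 2 missionaries → the far shore.  (the near shore: 0M 1C; the far shore: 2M 1C)
4. 1 cannibal ← the near shore.  (the near shore: 0M 2C; the far shore: 2M 0C)
5. 2 cannibals → the far shore.  (the near shore: 0M 0C; the far shore: 2M 2C)

Yes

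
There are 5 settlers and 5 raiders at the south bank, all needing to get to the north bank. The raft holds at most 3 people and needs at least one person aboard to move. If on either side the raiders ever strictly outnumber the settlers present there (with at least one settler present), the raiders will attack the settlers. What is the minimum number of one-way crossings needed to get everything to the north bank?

11

Counting alone: each trip to the north bank takes at most 3 across and each return brings at least 1 back, so after t trips out (and t−1 returns) at most 3t − (t−1) of the 10 are across; that first reaches 10 at t = 5, so at least 9 crossings are needed.
The safety rule pushes this higher. Following every safe sequence of crossings, the most of the 10 that can be at the north bank as the raft arrives there on crossing 9 is 9 — never all 10.
So no plan with fewer than 11 crossings exists, and this one achieves 11:
1. 2 raiders → the north bank.  (the south bank: 5S 3R; the north bank: 0S 2R)
2. 1 raider ← the south bank.  (the south bank: 5S 4R; the north bank: 0S 1R)
3. 3 raiders → the north bank.  (the south bank: 5S 1R; the north bank: 0S 4R)
4. 1 raider ← the south bank.  (the south bank: 5S 2R; the north bank: 0S 3R)
5. 3 settlers → the north bank.  (the south bank: 2S 2R; the north bank: 3S 3R)
6. 1 settler and 1 raider ← the south bank.  (the south bank: 3S 3R; the north bank: 2S 2R)
7. 3 settlers → the north bank.  (the south bank: 0S 3R; the north bank: 5S 2R)
8. 1 raider ← the south bank.  (the south bank: 0S 4R; the north bank: 5S 1R)
9. 2 raiders → the north bank.  (the south bank: 0S 2R; the north bank: 5S 3R)
10. 1 raider ← the south bank.  (the south bank: 0S 3R; the north bank: 5S 2R)
11. 3 raiders → the north bank.  (the south bank: 0S 0R; the north bank: 5S 5R)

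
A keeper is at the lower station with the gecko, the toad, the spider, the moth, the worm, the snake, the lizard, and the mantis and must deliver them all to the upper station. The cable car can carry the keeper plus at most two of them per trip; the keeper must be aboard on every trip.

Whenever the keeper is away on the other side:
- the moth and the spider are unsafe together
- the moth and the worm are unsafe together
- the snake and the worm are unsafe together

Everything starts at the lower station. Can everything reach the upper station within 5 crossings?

Counting alone: the keeper can take at most 2 across per trip to the upper station, so moving all 8 needs at least 4 loaded trips out, with a return between consecutive ones — at least 7 crossings.
Since 5 < 7, 5 crossings cannot be enough. (The shortest complete plan in fact takes 7:)
1. Keeper goes to the upper station with the spider and the worm.  [the lower station: the gecko, the lizard, the mantis, the moth, the snake, the toad | the upper station: the spider, the worm]
2. Keeper goes back to the lower station alone.  [the lower station: the gecko, the lizard, the mantis, the moth, the snake, the toad | the upper station: the spider, the worm]
3. Keeper goes to the upper station with the gecko and the toad.  [the lower station: the lizard, the mantis, the moth, the snake | the upper station: the gecko, the spider, the toad, the worm]
4. Keeper goes back to the lower station alone.  [the lower station: the lizard, the mantis, the moth, the snake | the upper station: the gecko, the spider, the toad, the worm]
5. Keeper goes to the upper station with the lizard and the mantis.  [the lower station: the moth, the snake | the upper station: the gecko, the lizard, the mantis, the spider, the toad, the worm]
6. Keeper goes back to the lower station alone.  [the lower station: the moth, the snake | the upper station: the gecko, the lizard, the mantis, the spider, the toad, the worm]
7. Keeper goes to the upper station with the moth and the snake.  [the lower station: — | the upper station: the gecko, the lizard, the mantis, the moth, the snake, the spider, the toad, the worm]

No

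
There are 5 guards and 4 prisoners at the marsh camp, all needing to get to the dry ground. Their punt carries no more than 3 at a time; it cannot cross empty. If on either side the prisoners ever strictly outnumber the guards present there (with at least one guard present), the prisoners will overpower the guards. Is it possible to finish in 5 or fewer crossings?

Counting alone: each trip to the dry ground takes at most 3 across and each return brings at least 1 back, so after t trips out (and t−1 returns) at most 3t − (t−1) of the 9 are across; that first reaches 9 at t = 4, so at least 7 crossings are needed.
Since 5 < 7, 5 crossings cannot be enough. (The shortest complete plan in fact takes 7:)
1. 3 prisoners → the dry ground.  (the marsh camp: 5G 1P; the dry ground: 0G 3P)
2. 1 prisoner ← the marsh camp.  (the marsh camp: 5G 2P; the dry ground: 0G 2P)
3. 3 guards → the dry ground.  (the marsh camp: 2G 2P; the dry ground: 3G 2P)
4. 1 guard ← the marsh camp.  (the marsh camp: 3G 2P; the dry ground: 2G 2P)
5. 2 guards and 1 prisoner → the dry ground.  (the marsh camp: 1G 1P; the dry ground: 4G 3P)
6. 1 guard ← the marsh camp.  (the marsh camp: 2G 1P; the dry ground: 3G 3P)
7. 2 guards and 1 prisoner → the dry ground.  (the marsh camp: 0G 0P; the dry ground: 5G 4P)

No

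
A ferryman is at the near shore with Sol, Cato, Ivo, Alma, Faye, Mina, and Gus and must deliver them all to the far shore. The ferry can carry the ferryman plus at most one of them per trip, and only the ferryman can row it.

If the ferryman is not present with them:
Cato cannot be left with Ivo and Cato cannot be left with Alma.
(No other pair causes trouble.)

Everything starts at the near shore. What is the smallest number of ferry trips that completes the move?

15

Counting alone: the ferryman can take at most 1 across per trip to the far shore, so moving all 7 needs at least 7 loaded trips out, with a return between consecutive ones — at least 13 crossings.
The safety rule pushes this higher. Following every safe sequence of crossings, the most of the 7 that can be at the far shore as the ferry arrives there on crossing 13 is 6 — never all 7.
So no plan with fewer than 15 crossings exists, and this one achieves 15:
1. Ferryman goes to the far shore with Cato.  [the near shore: Alma, Faye, Gus, Ivo, Mina, Sol | the far shore: Cato]
2. Ferryman goes back to the near shore alone.  [the near shore: Alma, Faye, Gus, Ivo, Mina, Sol | the far shore: Cato]
3. Ferryman goes to the far shore with Sol.  [the near shore: Alma, Faye, Gus, Ivo, Mina | the far shore: Cato, Sol]
4. Ferryman goes back to the near shore alone.  [the near shore: Alma, Faye, Gus, Ivo, Mina | the far shore: Cato, Sol]
5. Ferryman goes to the far shore with Ivo.  [the near shore: Alma, Faye, Gus, Mina | the far shore: Cato, Ivo, Sol]
6. Ferryman goes back to the near shore with Cato.  [the near shore: Alma, Cato, Faye, Gus, Mina | the far shore: Ivo, Sol]
7. Ferryman goes to the far shore with Alma.  [the near shore: Cato, Faye, Gus, Mina | the far shore: Alma, Ivo, Sol]
8. Ferryman goes back to the near shore alone.  [the near shore: Cato, Faye, Gus, Mina | the far shore: Alma, Ivo, Sol]
9. Ferryman goes to the far shore with Faye.  [the near shore: Cato, Gus, Mina | the far shore: Alma, Faye, Ivo, Sol]
10. Ferryman goes back to the near shore alone.  [the near shore: Cato, Gus, Mina | the far shore: Alma, Faye, Ivo, Sol]
11. Ferryman goes to the far shore with Mina.  [the near shore: Cato, Gus | the far shore: Alma, Faye, Ivo, Mina, Sol]
12. Ferryman goes back to the near shore alone.  [the near shore: Cato, Gus | the far shore: Alma, Faye, Ivo, Mina, Sol]
13. Ferryman goes to the far shore with Gus.  [the near shore: Cato | the far shore: Alma, Faye, Gus, Ivo, Mina, Sol]
14. Ferryman goes back to the near shore alone.  [the near shore: Cato | the far shore: Alma, Faye, Gus, Ivo, Mina, Sol]
15. Ferryman goes to the far shore with Cato.  [the near shore: — | the far shore: Alma, Cato, Faye, Gus, Ivo, Mina, Sol]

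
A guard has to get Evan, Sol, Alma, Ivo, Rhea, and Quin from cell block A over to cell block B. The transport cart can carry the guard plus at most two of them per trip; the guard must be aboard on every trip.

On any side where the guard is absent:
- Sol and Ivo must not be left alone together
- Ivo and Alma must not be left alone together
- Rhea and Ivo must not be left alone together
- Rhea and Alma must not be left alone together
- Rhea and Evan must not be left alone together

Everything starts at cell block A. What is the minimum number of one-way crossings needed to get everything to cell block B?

9

Counting alone: the guard can take at most 2 across per trip to cell block B, so moving all 6 needs at least 3 loaded trips out, with a return between consecutive ones — at least 5 crossings.
The safety rule pushes this higher. Following every safe sequence of crossings, the most of the 6 that can be at cell block B as the transport cart arrives there on crossings 5, 7 is 4, 5 respectively — never all 6.
So no plan with fewer than 9 crossings exists, and this one achieves 9:
1. Guard goes to cell block B with Ivo and Rhea.  [cell block A: Alma, Evan, Quin, Sol | cell block B: Ivo, Rhea]
2. Guard goes back to cell block A with Ivo.  [cell block A: Alma, Evan, Ivo, Quin, Sol | cell block B: Rhea]
3. Guard goes to cell block B with Evan and Ivo.  [cell block A: Alma, Quin, Sol | cell block B: Evan, Ivo, Rhea]
4. Guard goes back to cell block A with Rhea.  [cell block A: Alma, Quin, Rhea, Sol | cell block B: Evan, Ivo]
5. Guard goes to cell block B with Alma and Sol.  [cell block A: Quin, Rhea | cell block B: Alma, Evan, Ivo, Sol]
6. Guard goes back to cell block A with Ivo.  [cell block A: Ivo, Quin, Rhea | cell block B: Alma, Evan, Sol]
7. Guard goes to cell block B with Ivo and Quin.  [cell block A: Rhea | cell block B: Alma, Evan, Ivo, Quin, Sol]
8. Guard goes back to cell block A with Ivo.  [cell block A: Ivo, Rhea | cell block B: Alma, Evan, Quin, Sol]
9. Guard goes to cell block B with Ivo and Rhea.  [cell block A: — | cell block B: Alma, Evan, Ivo, Quin, Rhea, Sol]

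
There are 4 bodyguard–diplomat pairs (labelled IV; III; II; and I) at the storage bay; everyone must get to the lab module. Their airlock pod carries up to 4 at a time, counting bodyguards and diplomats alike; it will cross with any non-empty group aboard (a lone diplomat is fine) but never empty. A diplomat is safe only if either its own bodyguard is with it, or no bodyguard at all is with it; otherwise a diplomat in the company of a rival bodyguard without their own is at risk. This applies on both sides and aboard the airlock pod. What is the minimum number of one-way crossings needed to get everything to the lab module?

Counting alone: each trip to the lab module takes at most 4 across and each return brings at least 1 back, so after t trips out (and t−1 returns) at most 4t − (t−1) of the 8 are across; that first reaches 8 at t = 3, so at least 5 crossings are needed.
The plan below uses exactly 5 crossings, so it is optimal:
1. bodyguard IV and diplomat IV cross → the lab module.
2. bodyguard IV crosses ← the storage bay.
3. bodyguard I, bodyguard II, bodyguard III, and bodyguard IV cross → the lab module.
4. diplomat IV crosses ← the storage bay.
5. diplomat I, diplomat II, diplomat III, and diplomat IV cross → the lab module.

5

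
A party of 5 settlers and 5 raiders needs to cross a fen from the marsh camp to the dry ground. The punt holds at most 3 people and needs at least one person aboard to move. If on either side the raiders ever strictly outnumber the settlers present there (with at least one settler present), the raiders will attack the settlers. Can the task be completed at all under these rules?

Yes

1. 2 raiders → the dry ground.  (the marsh camp: 5S 3R; the dry ground: 0S 2R)
2. 1 raider ← the marsh camp.  (the marsh camp: 5S 4R; the dry ground: 0S 1R)
3. 3 raiders → the dry ground.  (the marsh camp: 5S 1R; the dry ground: 0S 4R)
4. 1 raider ← the marsh camp.  (the marsh camp: 5S 2R; the dry ground: 0S 3R)
5. 3 settlers → the dry ground.  (the marsh camp: 2S 2R; the dry ground: 3S 3R)
6. 1 settler and 1 raider ← the marsh camp.  (the marsh camp: 3S 3R; the dry ground: 2S 2R)
7. 3 settlers → the dry ground.  (the marsh camp: 0S 3R; the dry ground: 5S 2R)
8. 1 raider ← the marsh camp.  (the marsh camp: 0S 4R; the dry ground: 5S 1R)
9. 2 raiders → the dry ground.  (the marsh camp: 0S 2R; the dry ground: 5S 3R)
10. 1 raider ← the marsh camp.  (the marsh camp: 0S 3R; the dry ground: 5S 2R)
11. 3 raiders → the dry ground.  (the marsh camp: 0S 0R; the dry ground: 5S 5R)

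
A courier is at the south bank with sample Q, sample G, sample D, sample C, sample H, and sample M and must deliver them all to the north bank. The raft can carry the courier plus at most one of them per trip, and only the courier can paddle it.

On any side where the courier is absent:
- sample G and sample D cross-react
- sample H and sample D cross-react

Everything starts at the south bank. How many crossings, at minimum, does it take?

13

Counting alone: the courier can take at most 1 across per trip to the north bank, so moving all 6 needs at least 6 loaded trips out, with a return between consecutive ones — at least 11 crossings.
The safety rule pushes this higher. Following every safe sequence of crossings, the most of the 6 that can be at the north bank as the raft arrives there on crossing 11 is 5 — never all 6.
So no plan with fewer than 13 crossings exists, and this one achieves 13:
1. Courier goes to the north bank with sample D.
2. Courier goes back to the south bank alone.
3. Courier goes to the north bank with sample Q.
4. Courier goes back to the south bank alone.
5. Courier goes to the north bank with sample G.
6. Courier goes back to the south bank with sample D.
7. Courier goes to the north bank with sample H.
8. Courier goes back to the south bank alone.
9. Courier goes to the north bank with sample C.
10. Courier goes back to the south bank alone.
11. Courier goes to the north bank with sample M.
12. Courier goes back to the south bank alone.
13. Courier goes to the north bank with sample D.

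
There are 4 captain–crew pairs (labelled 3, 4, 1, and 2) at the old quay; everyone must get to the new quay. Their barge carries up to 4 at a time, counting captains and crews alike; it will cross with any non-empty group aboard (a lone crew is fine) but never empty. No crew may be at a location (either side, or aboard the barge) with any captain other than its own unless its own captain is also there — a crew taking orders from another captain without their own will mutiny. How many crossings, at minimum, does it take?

5

Counting alone: each trip to the new quay takes at most 4 across and each return brings at least 1 back, so after t trips out (and t−1 returns) at most 4t − (t−1) of the 8 are across; that first reaches 8 at t = 3, so at least 5 crossings are needed.
The plan below uses exactly 5 crossings, so it is optimal:
1. captain 3 and crew 3 cross → the new quay.
2. captain 3 crosses ← the old quay.
3. captain 1, captain 2, captain 3, and captain 4 cross → the new quay.
4. crew 3 crosses ← the old quay.
5. crew 1, crew 2, crew 3, and crew 4 cross → the new quay.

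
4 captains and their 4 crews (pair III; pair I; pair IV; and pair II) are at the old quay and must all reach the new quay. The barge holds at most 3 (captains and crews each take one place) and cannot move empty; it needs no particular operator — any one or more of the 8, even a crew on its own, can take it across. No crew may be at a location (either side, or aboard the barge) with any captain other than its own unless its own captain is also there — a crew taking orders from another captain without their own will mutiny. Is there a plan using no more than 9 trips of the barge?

Yes

Yes — this plan uses 9 crossings (≤ 9):
1. captain III and crew III cross → the new quay.
2. captain III crosses ← the old quay.
3. captain I, captain III, and crew I cross → the new quay.
4. captain III and crew III cross ← the old quay.
5. captain II, captain III, and captain IV cross → the new quay.
6. crew I crosses ← the old quay.
7. crew I and crew III cross → the new quay.
8. crew III crosses ← the old quay.
9. crew II, crew III, and crew IV cross → the new quay.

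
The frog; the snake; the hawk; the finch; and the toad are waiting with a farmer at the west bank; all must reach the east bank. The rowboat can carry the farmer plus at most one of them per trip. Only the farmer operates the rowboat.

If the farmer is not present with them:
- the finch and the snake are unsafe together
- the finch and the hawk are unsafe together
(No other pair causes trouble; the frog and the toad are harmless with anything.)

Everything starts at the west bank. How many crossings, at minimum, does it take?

Counting alone: the farmer can take at most 1 across per trip to the east bank, so moving all 5 needs at least 5 loaded trips out, with a return between consecutive ones — at least 9 crossings.
The safety rule pushes this higher. Following every safe sequence of crossings, the most of the 5 that can be at the east bank as the rowboat arrives there on crossing 9 is 4 — never all 5.
So no plan with fewer than 11 crossings exists, and this one achieves 11:
1. Farmer goes to the east bank with the finch.  [the west bank: the frog, the hawk, the snake, the toad | the east bank: the finch]
2. Farmer goes back to the west bank alone.  [the west bank: the frog, the hawk, the snake, the toad | the east bank: the finch]
3. Farmer goes to the east bank with the frog.  [the west bank: the hawk, the snake, the toad | the east bank: the finch, the frog]
4. Farmer goes back to the west bank alone.  [the west bank: the hawk, the snake, the toad | the east bank: the finch, the frog]
5. Farmer goes to the east bank with the snake.  [the west bank: the hawk, the toad | the east bank: the finch, the frog, the snake]
6. Farmer goes back to the west bank with the finch.  [the west bank: the finch, the hawk, the toad | the east bank: the frog, the snake]
7. Farmer goes to the east bank with the hawk.  [the west bank: the finch, the toad | the east bank: the frog, the hawk, the snake]
8. Farmer goes back to the west bank alone.  [the west bank: the finch, the toad | the east bank: the frog, the hawk, the snake]
9. Farmer goes to the east bank with the toad.  [the west bank: the finch | the east bank: the frog, the hawk, the snake, the toad]
10. Farmer goes back to the west bank alone.  [the west bank: the finch | the east bank: the frog, the hawk, the snake, the toad]
11. Farmer goes to the east bank with the finch.  [the west bank: — | the east bank: the finch, the frog, the hawk, the snake, the toad]

11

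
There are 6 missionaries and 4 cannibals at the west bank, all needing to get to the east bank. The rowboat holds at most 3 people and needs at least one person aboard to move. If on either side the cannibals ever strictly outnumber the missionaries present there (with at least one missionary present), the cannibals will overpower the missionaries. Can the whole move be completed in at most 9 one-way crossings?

Yes

Yes — this plan uses 9 crossings (≤ 9):
1. 2 cannibals → the east bank.  (the west bank: 6M 2C; the east bank: 0M 2C)
2. 1 cannibal ← the west bank.  (the west bank: 6M 3C; the east bank: 0M 1C)
3. 3 cannibals → the east bank.  (the west bank: 6M 0C; the east bank: 0M 4C)
4. 1 cannibal ← the west bank.  (the west bank: 6M 1C; the east bank: 0M 3C)
5. 3 missionaries → the east bank.  (the west bank: 3M 1C; the east bank: 3M 3C)
6. 1 cannibal ← the west bank.  (the west bank: 3M 2C; the east bank: 3M 2C)
7. 1 missionary and 2 cannibals → the east bank.  (the west bank: 2M 0C; the east bank: 4M 4C)
8. 1 cannibal ← the west bank.  (the west bank: 2M 1C; the east bank: 4M 3C)
9. 2 missionaries and 1 cannibal → the east bank.  (the west bank: 0M 0C; the east bank: 6M 4C)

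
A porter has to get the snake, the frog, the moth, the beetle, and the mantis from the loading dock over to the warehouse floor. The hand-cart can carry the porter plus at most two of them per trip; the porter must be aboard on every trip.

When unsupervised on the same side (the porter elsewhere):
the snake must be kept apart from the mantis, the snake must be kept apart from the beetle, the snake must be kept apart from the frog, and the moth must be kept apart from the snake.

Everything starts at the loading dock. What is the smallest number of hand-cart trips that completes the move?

Counting alone: the porter can take at most 2 across per trip to the warehouse floor, so moving all 5 needs at least 3 loaded trips out, with a return between consecutive ones — at least 5 crossings.
The safety rule pushes this higher. Following every safe sequence of crossings, the most of the 5 that can be at the warehouse floor as the hand-cart arrives there on crossing 5 is 4 — never all 5.
So no plan with fewer than 7 crossings exists, and this one achieves 7:
1. Porter goes to the warehouse floor with the snake.  [the loading dock: the beetle, the frog, the mantis, the moth | the warehouse floor: the snake]
2. Porter goes back to the loading dock alone.  [the loading dock: the beetle, the frog, the mantis, the moth | the warehouse floor: the snake]
3. Porter goes to the warehouse floor with the frog and the moth.  [the loading dock: the beetle, the mantis | the warehouse floor: the frog, the moth, the snake]
4. Porter goes back to the loading dock with the snake.  [the loading dock: the beetle, the mantis, the snake | the warehouse floor: the frog, the moth]
5. Porter goes to the warehouse floor with the beetle and the snake.  [the loading dock: the mantis | the warehouse floor: the beetle, the frog, the moth, the snake]
6. Porter goes back to the loading dock with the snake.  [the loading dock: the mantis, the snake | the warehouse floor: the beetle, the frog, the moth]
7. Porter goes to the warehouse floor with the mantis and the snake.  [the loading dock: — | the warehouse floor: the beetle, the frog, the mantis, the moth, the snake]

7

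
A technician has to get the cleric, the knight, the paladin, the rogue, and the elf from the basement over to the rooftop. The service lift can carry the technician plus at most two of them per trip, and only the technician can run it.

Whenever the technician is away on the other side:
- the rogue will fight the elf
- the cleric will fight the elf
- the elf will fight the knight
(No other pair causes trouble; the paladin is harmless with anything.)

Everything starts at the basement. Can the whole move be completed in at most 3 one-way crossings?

Counting alone: the technician can take at most 2 across per trip to the rooftop, so moving all 5 needs at least 3 loaded trips out, with a return between consecutive ones — at least 5 crossings.
Since 3 < 5, 3 crossings cannot be enough. (The shortest complete plan in fact takes 5:)
1. Technician goes to the rooftop with the cleric and the elf.  [the basement: the knight, the paladin, the rogue | the rooftop: the cleric, the elf]
2. Technician goes back to the basement with the elf.  [the basement: the elf, the knight, the paladin, the rogue | the rooftop: the cleric]
3. Technician goes to the rooftop with the knight and the rogue.  [the basement: the elf, the paladin | the rooftop: the cleric, the knight, the rogue]
4. Technician goes back to the basement alone.  [the basement: the elf, the paladin | the rooftop: the cleric, the knight, the rogue]
5. Technician goes to the rooftop with the elf and the paladin.  [the basement: — | the rooftop: the cleric, the elf, the knight, the paladin, the rogue]

No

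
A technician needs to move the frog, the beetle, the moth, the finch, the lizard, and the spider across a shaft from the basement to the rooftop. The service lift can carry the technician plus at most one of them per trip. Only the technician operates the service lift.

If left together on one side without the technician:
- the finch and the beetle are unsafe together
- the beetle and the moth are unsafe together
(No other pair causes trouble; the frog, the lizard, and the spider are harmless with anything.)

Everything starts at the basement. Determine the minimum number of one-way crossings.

13

Counting alone: the technician can take at most 1 across per trip to the rooftop, so moving all 6 needs at least 6 loaded trips out, with a return between consecutive ones — at least 11 crossings.
The safety rule pushes this higher. Following every safe sequence of crossings, the most of the 6 that can be at the rooftop as the service lift arrives there on crossing 11 is 5 — never all 6.
So no plan with fewer than 13 crossings exists, and this one achieves 13:
1. Technician goes to the rooftop with the beetle.  [the basement: the finch, the frog, the lizard, the moth, the spider | the rooftop: the beetle]
2. Technician goes back to the basement alone.  [the basement: the finch, the frog, the lizard, the moth, the spider | the rooftop: the beetle]
3. Technician goes to the rooftop with the frog.  [the basement: the finch, the lizard, the moth, the spider | the rooftop: the beetle, the frog]
4. Technician goes back to the basement alone.  [the basement: the finch, the lizard, the moth, the spider | the rooftop: the beetle, the frog]
5. Technician goes to the rooftop with the moth.  [the basement: the finch, the lizard, the spider | the rooftop: the beetle, the frog, the moth]
6. Technician goes back to the basement with the beetle.  [the basement: the beetle, the finch, the lizard, the spider | the rooftop: the frog, the moth]
7. Technician goes to the rooftop with the finch.  [the basement: the beetle, the lizard, the spider | the rooftop: the finch, the frog, the moth]
8. Technician goes back to the basement alone.  [the basement: the beetle, the lizard, the spider | the rooftop: the finch, the frog, the moth]
9. Technician goes to the rooftop with the lizard.  [the basement: the beetle, the spider | the rooftop: the finch, the frog, the lizard, the moth]
10. Technician goes back to the basement alone.  [the basement: the beetle, the spider | the rooftop: the finch, the frog, the lizard, the moth]
11. Technician goes to the rooftop with the spider.  [the basement: the beetle | the rooftop: the finch, the frog, the lizard, the moth, the spider]
12. Technician goes back to the basement alone.  [the basement: the beetle | the rooftop: the finch, the frog, the lizard, the moth, the spider]
13. Technician goes to the rooftop with the beetle.  [the basement: — | the rooftop: the beetle, the finch, the frog, the lizard, the moth, the spider]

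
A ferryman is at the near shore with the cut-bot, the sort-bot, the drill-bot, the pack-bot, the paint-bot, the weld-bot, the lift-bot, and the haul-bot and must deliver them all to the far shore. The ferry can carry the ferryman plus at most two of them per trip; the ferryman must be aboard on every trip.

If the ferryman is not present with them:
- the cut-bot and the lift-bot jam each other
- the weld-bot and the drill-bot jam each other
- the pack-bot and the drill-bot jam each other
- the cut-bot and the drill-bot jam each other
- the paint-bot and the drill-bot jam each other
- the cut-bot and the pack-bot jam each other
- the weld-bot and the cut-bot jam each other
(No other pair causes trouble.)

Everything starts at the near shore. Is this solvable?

1. Ferryman goes to the far shore with the cut-bot and the drill-bot.
2. Ferryman goes back to the near shore with the cut-bot.
3. Ferryman goes to the far shore with the cut-bot and the sort-bot.
4. Ferryman goes back to the near shore with the cut-bot.
5. Ferryman goes to the far shore with the cut-bot and the paint-bot.
6. Ferryman goes back to the near shore with the drill-bot.
7. Ferryman goes to the far shore with the drill-bot and the haul-bot.
8. Ferryman goes back to the near shore with the drill-bot.
9. Ferryman goes to the far shore with the pack-bot and the weld-bot.
10. Ferryman goes back to the near shore with the cut-bot.
11. Ferryman goes to the far shore with the cut-bot and the lift-bot.
12. Ferryman goes back to the near shore with the cut-bot.
13. Ferryman goes to the far shore with the cut-bot and the drill-bot.

Yes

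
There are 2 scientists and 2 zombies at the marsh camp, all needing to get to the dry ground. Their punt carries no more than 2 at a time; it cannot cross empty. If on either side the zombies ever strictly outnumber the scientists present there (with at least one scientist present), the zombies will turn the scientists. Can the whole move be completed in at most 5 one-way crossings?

Yes — this plan uses 5 crossings (≤ 5):
1. 2 zombies → the dry ground.  (the marsh camp: 2S 0Z; the dry ground: 0S 2Z)
2. 1 zombie ← the marsh camp.  (the marsh camp: 2S 1Z; the dry ground: 0S 1Z)
3. 2 scientists → the dry ground.  (the marsh camp: 0S 1Z; the dry ground: 2S 1Z)
4. 1 zombie ← the marsh camp.  (the marsh camp: 0S 2Z; the dry ground: 2S 0Z)
5. 2 zombies → the dry ground.  (the marsh camp: 0S 0Z; the dry ground: 2S 2Z)

Yes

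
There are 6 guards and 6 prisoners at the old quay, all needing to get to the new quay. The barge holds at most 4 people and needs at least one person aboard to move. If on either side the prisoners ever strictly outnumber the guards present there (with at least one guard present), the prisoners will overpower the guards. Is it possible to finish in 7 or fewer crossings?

Counting alone: each trip to the new quay takes at most 4 across and each return brings at least 1 back, so after t trips out (and t−1 returns) at most 4t − (t−1) of the 12 are across; that first reaches 12 at t = 4, so at least 7 crossings are needed.
The safety rule pushes this higher. Following every safe sequence of crossings, the most of the 12 that can be at the new quay as the barge arrives there on crossing 7 is 11 — never all 12.
So the move cannot be finished within 7 crossings. (The shortest complete plan takes 9:)
1. 2 prisoners → the new quay.  (the old quay: 6G 4P; the new quay: 0G 2P)
2. 1 prisoner ← the old quay.  (the old quay: 6G 5P; the new quay: 0G 1P)
3. 4 prisoners → the new quay.  (the old quay: 6G 1P; the new quay: 0G 5P)
4. 1 prisoner ← the old quay.  (the old quay: 6G 2P; the new quay: 0G 4P)
5. 4 guards → the new quay.  (the old quay: 2G 2P; the new quay: 4G 4P)
6. 1 guard and 1 prisoner ← the old quay.  (the old quay: 3G 3P; the new quay: 3G 3P)
7. 2 guards and 2 prisoners → the new quay.  (the old quay: 1G 1P; the new quay: 5G 5P)
8. 1 guard and 1 prisoner ← the old quay.  (the old quay: 2G 2P; the new quay: 4G 4P)
9. 2 guards and 2 prisoners → the new quay.  (the old quay: 0G 0P; the new quay: 6G 6P)

No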